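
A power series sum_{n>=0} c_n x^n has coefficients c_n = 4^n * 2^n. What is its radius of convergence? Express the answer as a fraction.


By the root test (Cauchy-Hadamard), the radius is R = 1 / limsup_n |c_n|^(1/n).
Here |c_n|^(1/n) = (4^n * 2^n)^(1/n) = 4 * 2 = 8 for all n.
So R = 1/8 = 1/8.

1/8


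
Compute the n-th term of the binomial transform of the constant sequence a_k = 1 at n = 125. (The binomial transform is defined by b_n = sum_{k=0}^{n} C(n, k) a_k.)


With a_k = 1 for all k, b_n = sum_{k=0}^{n} C(n, k) = 2^n by the binomial theorem.
For n = 125: 2^125 = 42535295865117307932921825928971026432.

42535295865117307932921825928971026432


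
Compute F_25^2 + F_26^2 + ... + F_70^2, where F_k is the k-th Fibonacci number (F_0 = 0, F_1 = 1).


There is a standard identity sum_{k=0}^{N} F_k^2 = F_N * F_{N+1} (proved inductively from the telescoping relation F_k^2 = F_k F_{k+1} - F_{k-1} F_k). Then
sum_{k=25}^{70} F_k^2 = F_70 F_71 - F_24 F_25.
Computing: F_70 = 190392490709135, F_71 = 308061521170129, F_24 = 46368, F_25 = 75025.
Sum = 190392490709135 * 308061521170129 - 46368 * 75025 = 58652600307225780742710669215.

58652600307225780742710669215


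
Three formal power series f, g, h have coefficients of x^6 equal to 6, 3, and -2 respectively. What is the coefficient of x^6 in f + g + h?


Series addition is componentwise:
6 + 3 + -2
= 7

7


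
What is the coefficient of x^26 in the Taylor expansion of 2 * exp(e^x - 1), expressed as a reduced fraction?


exp(e^x - 1) = sum_{k>=0} Bell_k x^k / k!, where Bell_k is the k-th Bell number.
So the coefficient of x^26 is 2 * Bell_26 / 26!.
Computing: Bell_26 = 49631246523618756274 and 26! = 403291461126605635584000000, giving
2 * 49631246523618756274/403291461126605635584000000 = 1459742544812316361/5930756781273612288000000.

1459742544812316361/5930756781273612288000000


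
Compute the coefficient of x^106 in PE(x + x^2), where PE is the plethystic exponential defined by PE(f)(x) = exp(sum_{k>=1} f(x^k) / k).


With f(x) = x + x^2, the exponent is sum_{k>=1} (x^k + x^(2k)) / k = -ln(1 - x) - ln(1 - x^2). Exponentiating:
PE(x + x^2) = 1 / ((1 - x)(1 - x^2)).
This is the generating function for partitions of n into parts of size 1 or 2. The number of 2's can be any j in 0..53, and the rest are 1's, so
[x^106] = floor(106/2) + 1 = 54.

54


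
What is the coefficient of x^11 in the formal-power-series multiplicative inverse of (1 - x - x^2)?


Let the inverse be f(x) = sum_{k>=0} a_k x^k. From f(x) * (1 - x - x^2) = 1 and matching coefficients:
 x^0: a_0 = 1.
 x^1: a_1 - a_0 = 0, so a_1 = 1.
 x^k (k >= 2): a_k - a_{k-1} - a_{k-2} = 0, i.e. a_k = a_{k-1} + a_{k-2}.
This is the Fibonacci-type recurrence shifted so that a_0 = a_1 = 1.
Iterating: a_0=1, a_1=1, a_2=2, a_3=3, a_4=5, a_5=8, a_6=13, a_7=21, a_8=34, a_9=55, ...
a_11 = 144.

144


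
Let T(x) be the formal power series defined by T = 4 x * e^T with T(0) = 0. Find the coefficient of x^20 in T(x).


Apply the Lagrange inversion formula: if T = 4 x * phi(T) with phi(t) = e^t, then
[x^n] T = 4^n * (1/n) [t^(n-1)] phi(t)^n = 4^n * (1/n) [t^(n-1)] e^(n t) = 4^n * (1/n) * n^(n-1) / (n-1)! = 4^n * n^(n-1) / n!.
When c = 1 this is the Cayley count of rooted labeled trees on n vertices, divided by n!.
For n = 20: 4^20 * 20^19 / 20! = 1099511627776 * 5242880000000000000000000/2432902008176640000 = 35184372088832000000000000000/14849255421.

35184372088832000000000000000/14849255421


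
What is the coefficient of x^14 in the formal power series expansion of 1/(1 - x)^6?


The expansion 1/(1 - x)^r = sum_{k>=0} C(k + r - 1, r - 1) x^k follows from the multiset / negative-binomial theorem (or from repeated differentiation of the geometric series).
For r = 6 and k = 14:
C(19, 5) = 121645100408832000 / (120 * 87178291200) = 11628.

11628


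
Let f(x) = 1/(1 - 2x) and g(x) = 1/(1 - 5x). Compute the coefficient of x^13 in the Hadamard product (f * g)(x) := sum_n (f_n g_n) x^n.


f has coefficients f_k = 2^k and g has coefficients g_k = 5^k, so the Hadamard product has coefficient (f*g)_k = 2^k * 5^k = 10^k.
For k = 13: 10^13 = 10000000000000.

10000000000000


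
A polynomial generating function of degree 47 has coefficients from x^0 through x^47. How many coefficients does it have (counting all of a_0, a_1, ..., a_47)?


A polynomial of degree 47 takes the form a_0 + a_1 x + ... + a_47 x^47.
The number of coefficients is 47 + 1 = 48.

48


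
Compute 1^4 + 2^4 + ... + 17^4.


This power sum has a closed form given by Faulhaber's formula
sum_{k=1}^{m} k^p = (1 / (p + 1)) * sum_{j=0}^{p} C(p + 1, j) B_j m^(p + 1 - j),
but for small m direct computation is fastest:
1 + 16 + 81 + 256 + 625 + 1296 + 2401 + 4096 + 6561 + 10000 + 14641 + 20736 + 28561 + 38416 + 50625 + 65536 + 83521 = 327369.

327369


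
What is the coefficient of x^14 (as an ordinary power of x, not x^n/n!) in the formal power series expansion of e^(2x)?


The exponential series is e^y = sum_{k>=0} y^k / k!. Substituting y = 2x gives
e^(2x) = sum_{k>=0} 2^k x^k / k!.
So the coefficient of x^n is a^n/n! with a = 2, n = 14:
2^14 / 14! = 16384/87178291200 = 8/42567525

8/42567525


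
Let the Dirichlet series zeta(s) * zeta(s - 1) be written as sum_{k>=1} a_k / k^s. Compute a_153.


Convolution gives a_k = sum_{d | k} d * 1 = sum_{d | k} d = sigma(k), the sum of positive divisors of k.
For k = 153, the divisors are 1, 3, 9, 17, 51, 153, so
sigma(153) = 1 + 3 + 9 + 17 + 51 + 153 = 234.

234


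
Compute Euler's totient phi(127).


phi(n) counts integers in [1, n] coprime to n. Using the multiplicative formula phi(n) = n * prod_{p | n} (1 - 1/p):
127 = 127, so
phi(127) = 127 * (1 - 1/127) = 126.

126


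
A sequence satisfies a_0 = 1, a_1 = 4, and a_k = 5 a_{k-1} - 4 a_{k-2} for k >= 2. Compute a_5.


The characteristic equation is t^2 - 5 t + 4 = 0, with roots r_1 = 4 and r_2 = 1 (so c_1 = r_1 + r_2, c_2 = -r_1 r_2 as required).
One can use the closed form a_n = A r_1^n + B r_2^n, but direct iteration is more reliable:
a_0 = 1, a_1 = 4, a_2 = 16, a_3 = 64, a_4 = 256, a_5 = 1024.
So a_5 = 1024.

1024


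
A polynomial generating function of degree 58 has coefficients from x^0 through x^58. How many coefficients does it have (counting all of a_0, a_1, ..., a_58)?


A polynomial of degree 58 takes the form a_0 + a_1 x + ... + a_58 x^58.
The number of coefficients is 58 + 1 = 59.

59


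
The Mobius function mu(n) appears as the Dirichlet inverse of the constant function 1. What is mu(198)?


198 has a squared prime factor, so mu(198) = 0.
Factorization reveals a repeated prime.

0


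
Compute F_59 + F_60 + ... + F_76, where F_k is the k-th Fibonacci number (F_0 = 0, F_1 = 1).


Use the identity sum_{k=0}^{N} F_k = F_{N+2} - 1 (which follows from F_{k+2} - F_{k+1} = F_k). Then
sum_{k=59}^{76} F_k = (F_{78} - 1) - (F_{60} - 1) = F_{78} - F_{60}.
Computing: F_{78} = 8944394323791464, F_{60} = 1548008755920, so
Sum = 8944394323791464 - 1548008755920 = 8942846315035544.

8942846315035544


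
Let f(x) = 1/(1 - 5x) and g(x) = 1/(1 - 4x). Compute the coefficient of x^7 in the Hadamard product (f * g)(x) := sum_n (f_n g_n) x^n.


f has coefficients f_k = 5^k and g has coefficients g_k = 4^k, so the Hadamard product has coefficient (f*g)_k = 5^k * 4^k = 20^k.
For k = 7: 20^7 = 1280000000.

1280000000


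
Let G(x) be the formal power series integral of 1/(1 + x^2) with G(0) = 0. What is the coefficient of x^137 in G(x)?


1/(1 + x^2) = sum_{j>=0} (-1)^j x^(2j). Integrating termwise with G(0) = 0:
G(x) = sum_{j>=0} (-1)^j x^(2j+1) / (2j+1) = arctan(x).
Only odd powers are nonzero. For x^137 write 137 = 2*68 + 1, giving
(-1)^68 / 137 = 1/137 = 1/137.

1/137


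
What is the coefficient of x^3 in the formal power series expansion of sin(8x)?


The Maclaurin series is sin(t) = sum_{k>=0} (-1)^k t^(2k+1) / (2k+1)!, so substituting t = 8x, only odd powers of x are nonzero, with coefficient of x^(2k+1) equal to (-1)^k 8^(2k+1) / (2k+1)!.
Write 3 = 2*1 + 1, giving the coefficient (-1)^1 * 8^3 / 3! = -512/6 = -256/3.

-256/3


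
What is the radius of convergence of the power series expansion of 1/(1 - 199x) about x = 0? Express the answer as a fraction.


Expanding 1/(1 - 199x) = sum_{k>=0} 199^k x^k, the series converges when |199x| < 1, i.e., |x| < 1/199.
So the radius of convergence is 1/199 = 1/199.

1/199


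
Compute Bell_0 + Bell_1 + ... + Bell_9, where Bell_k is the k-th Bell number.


Recall Bell_k counts set partitions of a k-set (with Bell_0 = 1 by convention).
Bell_0 through Bell_9: 1, 1, 2, 5, 15, 52, 203, 877, 4140, 21147
Sum = 1 + 1 + 2 + 5 + 15 + 52 + 203 + 877 + 4140 + 21147 = 26443.

26443


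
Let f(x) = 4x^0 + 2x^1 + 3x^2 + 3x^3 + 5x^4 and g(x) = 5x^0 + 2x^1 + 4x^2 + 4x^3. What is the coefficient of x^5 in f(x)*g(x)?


Cauchy product at x^5:
3*4 + 3*4 + 5*2
= 34

34


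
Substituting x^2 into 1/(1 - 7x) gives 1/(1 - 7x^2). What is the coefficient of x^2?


The coefficient of x^(2m) in 1/(1 - 7x^2) is 7^m.
With n = 2 = 2*1, the coefficient is 7^1 = 7.

7


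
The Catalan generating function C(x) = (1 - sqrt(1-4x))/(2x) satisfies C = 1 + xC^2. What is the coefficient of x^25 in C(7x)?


Substituting x -> 7x scales the n-th coefficient by 7^n, so [x^25] C(7x) = 7^25 * C_25.
C_25 = C(2*25, 25)/(26) = 126410606437752/26 = 4861946401452.
So 7^25 * 4861946401452 = 1341068619663964900807 * 4861946401452 = 6520203749475414994957027780771764.

6520203749475414994957027780771764


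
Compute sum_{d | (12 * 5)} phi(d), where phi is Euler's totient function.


First, 12 * 5 = 60. One classical identity is sum_{d | n} phi(d) = n (each k in [1, n] has a unique gcd with n, and among the k's with gcd(k, n) = n/d there are phi(d) of them). So the sum equals 60. We also verify directly:
Divisors of 60: 1, 2, 3, 4, 5, 6, 10, 12, 15, 20, 30, 60.
phi values: 1, 1, 2, 2, 4, 2, 4, 4, 8, 8, 8, 16.
Sum = 60.

60


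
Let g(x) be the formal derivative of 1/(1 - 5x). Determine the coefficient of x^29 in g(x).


Differentiate termwise: d/dx sum_{k>=0} 5^k x^k = sum_{k>=1} k 5^k x^(k-1) = sum_{j>=0} (j+1) 5^(j+1) x^j.
Equivalently, d/dx [1/(1 - 5x)] = 5/(1 - 5x)^2.
For j = 29: 30 * 5^30 = 30 * 931322574615478515625 = 27939677238464355468750.

27939677238464355468750


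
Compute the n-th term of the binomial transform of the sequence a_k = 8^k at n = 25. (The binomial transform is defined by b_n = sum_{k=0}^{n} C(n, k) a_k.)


With a_k = 8^k, b_n = sum_{k=0}^{n} C(n, k) 8^k = (1 + 8)^n by the binomial theorem.
For n = 25: (1 + 8)^25 = 9^25 = 717897987691852588770249.

717897987691852588770249


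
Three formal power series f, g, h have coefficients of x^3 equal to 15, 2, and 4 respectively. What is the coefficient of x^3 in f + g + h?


Series addition is componentwise:
15 + 2 + 4
= 21

21


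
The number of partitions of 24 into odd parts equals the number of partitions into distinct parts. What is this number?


Computing partitions of 24 into odd parts (1, 3, 5, ...):
Using the generating function prod_{k>=0} 1/(1-x^(2k+1)),
the count is 122

122


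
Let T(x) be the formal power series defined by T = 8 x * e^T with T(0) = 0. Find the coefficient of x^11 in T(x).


Apply the Lagrange inversion formula: if T = 8 x * phi(T) with phi(t) = e^t, then
[x^n] T = 8^n * (1/n) [t^(n-1)] phi(t)^n = 8^n * (1/n) [t^(n-1)] e^(n t) = 8^n * (1/n) * n^(n-1) / (n-1)! = 8^n * n^(n-1) / n!.
When c = 1 this is the Cayley count of rooted labeled trees on n vertices, divided by n!.
For n = 11: 8^11 * 11^10 / 11! = 8589934592 * 25937424601/39916800 = 79119595457216512/14175.

79119595457216512/14175


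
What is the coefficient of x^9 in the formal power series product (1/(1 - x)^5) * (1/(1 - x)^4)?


Combine the factors: (1/(1 - x)^5) * (1/(1 - x)^4) = 1/(1 - x)^9.
Then use 1/(1 - x)^r = sum_{k>=0} C(k + r - 1, r - 1) x^k with r = 9 and k = 9:
C(17, 8) = 24310.

24310


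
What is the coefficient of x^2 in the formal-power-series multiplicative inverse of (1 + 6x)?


The inverse is 1/(1 + 6x). Apply the geometric identity 1/(1 - y) = sum_{k>=0} y^k with y = -6x:
1/(1 + 6x) = sum_{k>=0} (-6)^k x^k.
So the coefficient of x^2 is (-6)^2 = 36.

36


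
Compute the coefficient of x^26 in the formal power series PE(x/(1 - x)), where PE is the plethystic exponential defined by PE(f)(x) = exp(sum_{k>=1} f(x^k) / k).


For f(x) = x/(1 - x) we have
sum_{k>=1} f(x^k) / k = sum_{k>=1} (1/k) * x^k / (1 - x^k) = sum_{k, m >= 1} x^(k m) / k,
which after exponentiating simplifies to
PE(x/(1 - x)) = prod_{k>=1} 1 / (1 - x^k).
This is the generating function for the partition function p(n), so the coefficient of x^26 is p(26).
Computing p(26) by dynamic programming over parts 1, 2, ..., 26: p(26) = 2436.

2436


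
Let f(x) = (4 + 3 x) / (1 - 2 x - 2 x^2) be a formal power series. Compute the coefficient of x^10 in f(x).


Write f(x) = sum_{k>=0} a_k x^k. Multiplying both sides by 1 - 2 x - 2 x^2 gives
(1 - 2 x - 2 x^2) sum_{k>=0} a_k x^k = 4 + 3 x.
Matching coefficients:
 x^0: a_0 = 4
 x^1: a_1 - 2 a_0 = 3  =>  a_1 = 2*4 + 3 = 11
 x^k (k >= 2): a_k = 2 a_{k-1} + 2 a_{k-2}.
Iterating: a_2 = 30, a_3 = 82, a_4 = 224, a_5 = 612, a_6 = 1672, a_7 = 4568, a_8 = 12480, a_9 = 34096, a_10 = 93152.
So the coefficient of x^10 is 93152.

93152


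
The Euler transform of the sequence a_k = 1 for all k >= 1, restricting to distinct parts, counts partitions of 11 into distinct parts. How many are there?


Partitions of 11 into distinct parts can be computed via generating function.
Product (1+x)(1+x^2)(1+x^3)...
The coefficient of x^11 = 12

12


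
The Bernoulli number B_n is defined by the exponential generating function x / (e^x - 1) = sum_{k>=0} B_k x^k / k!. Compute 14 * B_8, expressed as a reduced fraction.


Bernoulli numbers can also be computed recursively via B_0 = 1 and sum_{j=0}^{m} C(m+1, j) B_j = 0 for m >= 1. Odd-index Bernoulli numbers vanish for k >= 3.
Computing B_8 = -1/30, so 14 * B_8 = 14 * -1/30 = -7/15.

-7/15


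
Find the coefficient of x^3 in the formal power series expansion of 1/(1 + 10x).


Write 1/(1 + c x) = 1/(1 - (-c) x) and apply the geometric-series identity
1/(1 - y) = sum_{k>=0} y^k to get 1/(1 + c x) = sum_{k>=0} (-c)^k x^k.
So the coefficient of x^k is (-c)^k = (-1)^k * c^k.
Here c = 10 and k = 3:
(-10)^3 = -1 * 1000 = -1000

-1000


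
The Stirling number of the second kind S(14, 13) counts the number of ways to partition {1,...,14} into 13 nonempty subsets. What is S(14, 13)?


Using the explicit formula S(n,k) = (1/k!) sum_{j=0}^{k} (-1)^(k-j) C(k,j) j^n:
S(14, 13) = 91
Equivalently, S(n,k) is n! times the coefficient of x^n in the EGF (e^x - 1)^k / k!.

91


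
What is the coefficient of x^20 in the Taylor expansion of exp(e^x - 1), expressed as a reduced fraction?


exp(e^x - 1) = sum_{k>=0} Bell_k x^k / k!, where Bell_k is the k-th Bell number.
So the coefficient of x^20 is Bell_20 / 20!.
Computing: Bell_20 = 51724158235372 and 20! = 2432902008176640000, giving
51724158235372/2432902008176640000 = 263898766507/12412765347840000.

263898766507/12412765347840000


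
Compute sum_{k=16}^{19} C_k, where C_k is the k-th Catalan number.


C_16 through C_19: 35357670, 129644790, 477638700, 1767263190
Sum = 35357670 + 129644790 + 477638700 + 1767263190
= 2409904350

2409904350


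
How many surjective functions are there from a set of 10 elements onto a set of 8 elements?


By inclusion-exclusion on which target elements are missed, the number of surjections from an n-set onto a k-set is
surj(n, k) = sum_{j=0}^{k} (-1)^j C(k, j) (k - j)^n.
Equivalently surj(n, k) = k! * S(n, k), where S(n, k) is the Stirling number of the second kind.
For n = 10, k = 8:
S(10, 8) = 750, so
surj = 8! * 750 = 40320 * 750 = 30240000.

30240000


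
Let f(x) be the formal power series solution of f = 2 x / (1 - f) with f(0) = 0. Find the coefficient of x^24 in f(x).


Apply Lagrange inversion: f = 2 x * phi(f) with phi(t) = 1/(1 - t), so
[x^n] f = 2^n * (1/n) [t^(n-1)] phi(t)^n = 2^n * (1/n) [t^(n-1)] (1 - t)^(-n) = 2^n * (1/n) C(2n - 2, n - 1) = 2^n * C_{n-1}.
For n = 24: C_23 = C(46, 23) / 24 = 8233430727600/24 = 343059613650.
With the 2^24 = 16777216 factor, the coefficient is 16777216 * 343059613650 = 5755585239082598400.

5755585239082598400


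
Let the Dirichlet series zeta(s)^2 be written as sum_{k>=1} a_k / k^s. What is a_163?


The Dirichlet convolution of the constant function 1 with itself gives (1 * 1)(k) = sum_{d | k} 1 = d(k), the number of positive divisors of k.
Since zeta(s) = sum_{k>=1} 1/k^s, we have zeta(s)^2 = sum_{k>=1} d(k)/k^s, so a_k = d(k).
For k = 163: the divisors are 1, 163.
Count = 2.

2


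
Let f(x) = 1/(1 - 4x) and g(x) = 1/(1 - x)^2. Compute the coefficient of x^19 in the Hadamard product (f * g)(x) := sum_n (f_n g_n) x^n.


f has coefficients f_k = 4^k. For g = 1/(1 - x)^2 the coefficient is g_k = C(k + 1, 1) = k + 1. The Hadamard coefficient is (f * g)_k = 4^k * (k + 1).
For k = 19: 4^19 * 20 = 274877906944 * 20 = 5497558138880.

5497558138880


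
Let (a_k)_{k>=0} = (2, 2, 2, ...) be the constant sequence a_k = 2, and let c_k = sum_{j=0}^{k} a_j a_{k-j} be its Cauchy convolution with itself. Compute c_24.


Since a_j = 2 for all j >= 0, the convolution sum becomes
c_k = sum_{j=0}^{k} 2 * 2 = 4 * (k + 1).
Equivalently, the generating function of (a_k) is 2/(1 - x) and its square is 4/(1 - x)^2 = sum_{k>=0} 4(k + 1) x^k.
For k = 24: 4 * 25 = 100.

100


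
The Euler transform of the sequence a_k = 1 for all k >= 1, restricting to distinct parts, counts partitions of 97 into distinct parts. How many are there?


Partitions of 97 into distinct parts can be computed via generating function.
Product (1+x)(1+x^2)(1+x^3)...
The coefficient of x^97 = 345856

345856


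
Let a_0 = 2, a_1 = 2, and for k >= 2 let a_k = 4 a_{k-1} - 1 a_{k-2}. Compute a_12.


Iterating the recurrence forward:
a_0 = 2
a_1 = 2
a_2 = 4*2 - 1*2 = 6
a_3 = 4*6 - 1*2 = 22
a_4 = 4*22 - 1*6 = 82
a_5 = 4*82 - 1*22 = 306
a_6 = 4*306 - 1*82 = 1142
a_7 = 4*1142 - 1*306 = 4262
a_8 = 4*4262 - 1*1142 = 15906
a_9 = 4*15906 - 1*4262 = 59362
a_10 = 4*59362 - 1*15906 = 221542
a_11 = 4*221542 - 1*59362 = 826806
a_12 = 4*826806 - 1*221542 = 3085682
So a_12 = 3085682.

3085682


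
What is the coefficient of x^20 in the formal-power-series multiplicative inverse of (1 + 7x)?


The inverse is 1/(1 + 7x). Apply the geometric identity 1/(1 - y) = sum_{k>=0} y^k with y = -7x:
1/(1 + 7x) = sum_{k>=0} (-7)^k x^k.
So the coefficient of x^20 is (-7)^20 = 79792266297612001.

79792266297612001


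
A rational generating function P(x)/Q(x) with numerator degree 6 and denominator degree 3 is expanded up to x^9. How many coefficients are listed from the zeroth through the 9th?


Expanding up to x^9 gives the coefficients for x^0, x^1, ..., x^9.
That is 9 + 1 = 10 coefficients in total.

10


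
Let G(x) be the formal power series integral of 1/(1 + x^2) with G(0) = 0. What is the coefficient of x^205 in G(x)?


1/(1 + x^2) = sum_{j>=0} (-1)^j x^(2j). Integrating termwise with G(0) = 0:
G(x) = sum_{j>=0} (-1)^j x^(2j+1) / (2j+1) = arctan(x).
Only odd powers are nonzero. For x^205 write 205 = 2*102 + 1, giving
(-1)^102 / 205 = 1/205 = 1/205.

1/205


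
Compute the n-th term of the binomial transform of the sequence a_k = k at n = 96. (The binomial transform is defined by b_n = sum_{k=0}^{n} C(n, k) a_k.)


With a_k = k, b_n = sum_{k=0}^{n} C(n, k) k. Using k * C(n, k) = n * C(n-1, k-1) gives b_n = n * sum_{k>=1} C(n-1, k-1) = n * 2^(n-1).
For n = 96: 96 * 2^95 = 96 * 39614081257132168796771975168 = 3802951800684688204490109616128.

3802951800684688204490109616128


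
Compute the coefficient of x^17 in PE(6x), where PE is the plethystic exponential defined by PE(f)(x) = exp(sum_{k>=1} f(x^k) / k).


With f(x) = 6x, the exponent is sum_{k>=1} 6 x^k / k = 6 * (-ln(1 - x)). Exponentiating:
PE(6x) = exp(-6 ln(1 - x)) = 1/(1 - x)^6.
By the negative binomial expansion, [x^n] 1/(1 - x)^6 = C(n + 5, 5).
For n = 17: C(22, 5) = 26334.

26334


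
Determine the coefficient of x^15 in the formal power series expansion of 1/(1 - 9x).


The geometric series identity gives 1/(1 - c x) = sum_{k>=0} c^k x^k, so the coefficient of x^k is c^k.
Here c = 9 and k = 15.
Computing: 9^15 = 205891132094649

205891132094649


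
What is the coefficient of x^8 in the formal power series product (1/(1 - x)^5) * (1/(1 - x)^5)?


Combine the factors: (1/(1 - x)^5) * (1/(1 - x)^5) = 1/(1 - x)^10.
Then use 1/(1 - x)^r = sum_{k>=0} C(k + r - 1, r - 1) x^k with r = 10 and k = 8:
C(17, 9) = 24310.

24310


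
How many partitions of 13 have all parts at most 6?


Using the generating function (1-x)^(-1)(1-x^2)^(-1)...(1-x^6)^(-1),
the coefficient of x^13 counts these restricted partitions.
Result = 71

71


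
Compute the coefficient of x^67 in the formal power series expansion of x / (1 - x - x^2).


Let f(x) = sum_{k>=0} a_k x^k. Multiplying f(x) * (1 - x - x^2) = x and matching coefficients gives a_0 = 0, a_1 = 1, and a_k = a_{k-1} + a_{k-2} for k >= 2. These are the Fibonacci numbers F_k.
Iterating from F_0 = 0, F_1 = 1:
F_0=0, F_1=1, F_2=1, F_3=2, F_4=3, F_5=5, F_6=8, F_7=13, F_8=21, F_9=34, ...
F_67 = 44945570212853.

44945570212853


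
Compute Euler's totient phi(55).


phi(n) counts integers in [1, n] coprime to n. Using the multiplicative formula phi(n) = n * prod_{p | n} (1 - 1/p):
55 = 5 * 11, so
phi(55) = 55 * (1 - 1/5) * (1 - 1/11) = 40.

40


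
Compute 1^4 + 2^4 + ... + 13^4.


This power sum has a closed form given by Faulhaber's formula
sum_{k=1}^{m} k^p = (1 / (p + 1)) * sum_{j=0}^{p} C(p + 1, j) B_j m^(p + 1 - j),
but for small m direct computation is fastest:
1 + 16 + 81 + 256 + 625 + 1296 + 2401 + 4096 + 6561 + 10000 + 14641 + 20736 + 28561 = 89271.

89271


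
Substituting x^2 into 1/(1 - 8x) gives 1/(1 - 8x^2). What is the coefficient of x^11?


Since 1/(1 - 8x^2) only has even powers of x,
the coefficient of x^11 (odd) is 0.

0


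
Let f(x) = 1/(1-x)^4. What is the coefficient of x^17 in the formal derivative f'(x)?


Differentiate: d/dx [ 1/(1-x)^r ] = r / (1-x)^(r+1).
Here r = 4, so f'(x) = 4 / (1-x)^5.
The expansion of 1/(1-x)^(r+1) has coefficient of x^n equal to C(n+r, r).
So the coefficient of x^17 in f'(x) is
4 * C(21, 4) = 4 * 5985 = 23940

23940


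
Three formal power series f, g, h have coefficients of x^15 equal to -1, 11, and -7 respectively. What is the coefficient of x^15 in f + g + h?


Series addition is componentwise:
-1 + 11 + -7
= 3

3


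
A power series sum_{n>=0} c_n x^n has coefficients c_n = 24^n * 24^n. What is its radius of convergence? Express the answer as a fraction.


By the root test (Cauchy-Hadamard), the radius is R = 1 / limsup_n |c_n|^(1/n).
Here |c_n|^(1/n) = (24^n * 24^n)^(1/n) = 24 * 24 = 576 for all n.
So R = 1/576 = 1/576.

1/576


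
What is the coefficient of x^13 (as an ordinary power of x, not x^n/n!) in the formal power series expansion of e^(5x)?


The exponential series is e^y = sum_{k>=0} y^k / k!. Substituting y = 5x gives
e^(5x) = sum_{k>=0} 5^k x^k / k!.
So the coefficient of x^n is a^n/n! with a = 5, n = 13:
5^13 / 13! = 1220703125/6227020800 = 48828125/249080832

48828125/249080832


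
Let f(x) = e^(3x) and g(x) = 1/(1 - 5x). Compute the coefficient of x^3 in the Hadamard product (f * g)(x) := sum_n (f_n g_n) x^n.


Expanding: f_k = 3^k/k! (from e^(3x)) and g_k = 5^k (from 1/(1 - 5x)). So the Hadamard coefficient (f * g)_k = 3^k 5^k / k! = (15)^k / k!.
For k = 3: 15^3/3! = 3375/6 = 1125/2.

1125/2


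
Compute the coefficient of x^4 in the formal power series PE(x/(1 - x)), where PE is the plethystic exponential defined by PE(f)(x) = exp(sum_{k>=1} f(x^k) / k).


For f(x) = x/(1 - x) we have
sum_{k>=1} f(x^k) / k = sum_{k>=1} (1/k) * x^k / (1 - x^k) = sum_{k, m >= 1} x^(k m) / k,
which after exponentiating simplifies to
PE(x/(1 - x)) = prod_{k>=1} 1 / (1 - x^k).
This is the generating function for the partition function p(n), so the coefficient of x^4 is p(4).
Computing p(4) by dynamic programming over parts 1, 2, ..., 4: p(4) = 5.

5


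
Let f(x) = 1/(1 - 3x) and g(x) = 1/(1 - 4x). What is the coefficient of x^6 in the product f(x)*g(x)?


The coefficient of x^n in f*g is the Cauchy product: sum_{k=0}^{n} a^k * b^(n-k).
With a=3, b=4, n=6:
sum_{k=0}^{6} 3^k * 4^(6-k)
= 14197

14197


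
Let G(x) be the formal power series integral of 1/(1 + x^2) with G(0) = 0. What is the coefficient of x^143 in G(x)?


1/(1 + x^2) = sum_{j>=0} (-1)^j x^(2j). Integrating termwise with G(0) = 0:
G(x) = sum_{j>=0} (-1)^j x^(2j+1) / (2j+1) = arctan(x).
Only odd powers are nonzero. For x^143 write 143 = 2*71 + 1, giving
(-1)^71 / 143 = -1/143 = -1/143.

-1/143


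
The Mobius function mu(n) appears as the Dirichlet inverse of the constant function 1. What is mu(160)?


160 has a squared prime factor, so mu(160) = 0.
Factorization reveals a repeated prime.

0


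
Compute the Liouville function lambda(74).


The Liouville function is lambda(k) = (-1)^Omega(k), where Omega(k) counts the prime factors of k with multiplicity.
Factoring: 74 = 2 * 37, so Omega(74) = 2.
lambda(74) = (-1)^2 = 1.

1


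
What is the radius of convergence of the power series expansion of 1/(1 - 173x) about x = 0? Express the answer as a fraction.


Expanding 1/(1 - 173x) = sum_{k>=0} 173^k x^k, the series converges when |173x| < 1, i.e., |x| < 1/173.
So the radius of convergence is 1/173 = 1/173.

1/173


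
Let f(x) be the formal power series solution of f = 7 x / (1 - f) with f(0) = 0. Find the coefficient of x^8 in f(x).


Apply Lagrange inversion: f = 7 x * phi(f) with phi(t) = 1/(1 - t), so
[x^n] f = 7^n * (1/n) [t^(n-1)] phi(t)^n = 7^n * (1/n) [t^(n-1)] (1 - t)^(-n) = 7^n * (1/n) C(2n - 2, n - 1) = 7^n * C_{n-1}.
For n = 8: C_7 = C(14, 7) / 8 = 3432/8 = 429.
With the 7^8 = 5764801 factor, the coefficient is 5764801 * 429 = 2473099629.

2473099629


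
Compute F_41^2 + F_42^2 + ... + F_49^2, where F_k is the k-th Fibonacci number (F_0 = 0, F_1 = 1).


There is a standard identity sum_{k=0}^{N} F_k^2 = F_N * F_{N+1} (proved inductively from the telescoping relation F_k^2 = F_k F_{k+1} - F_{k-1} F_k). Then
sum_{k=41}^{49} F_k^2 = F_49 F_50 - F_40 F_41.
Computing: F_49 = 7778742049, F_50 = 12586269025, F_40 = 102334155, F_41 = 165580141.
Sum = 7778742049 * 12586269025 - 102334155 * 165580141 = 97888395600979716370.

97888395600979716370


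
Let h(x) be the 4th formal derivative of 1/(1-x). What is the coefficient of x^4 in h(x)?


Differentiating 4 times: d^4/dx^4 [1/(1-x)] = 4!/(1-x)^5.
The expansion 1/(1-x)^5 = sum_{k>=0} C(k+4, 4) x^k, so the coefficient of x^n in 4!/(1-x)^5 is 4! * C(n+4, 4).
For n = 4: 24 * C(8, 4) = 24 * 70 = 1680

1680


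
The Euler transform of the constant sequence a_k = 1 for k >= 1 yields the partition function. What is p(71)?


The Euler transform converts the sequence a_k = 1 into the number of integer partitions.
Using the recurrence or dynamic programming:
p(71) = 4697205

4697205


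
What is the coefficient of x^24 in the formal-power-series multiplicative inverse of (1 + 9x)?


The inverse is 1/(1 + 9x). Apply the geometric identity 1/(1 - y) = sum_{k>=0} y^k with y = -9x:
1/(1 + 9x) = sum_{k>=0} (-9)^k x^k.
So the coefficient of x^24 is (-9)^24 = 79766443076872509863361.

79766443076872509863361


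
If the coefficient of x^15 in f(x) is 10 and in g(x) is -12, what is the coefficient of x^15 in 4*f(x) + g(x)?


Scalar multiplication scales coefficients: 4 * 10 = 40.
Then add the g coefficient: 40 + -12
= 28

28


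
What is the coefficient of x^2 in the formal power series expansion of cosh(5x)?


The Maclaurin series is cosh(t) = sum_{m>=0} t^(2m) / (2m)!, so substituting t = 5x, only even powers of x are nonzero, with coefficient of x^(2m) equal to 5^(2m) / (2m)!.
For x^2 the coefficient is 5^2/2! = 25/2 = 25/2.

25/2


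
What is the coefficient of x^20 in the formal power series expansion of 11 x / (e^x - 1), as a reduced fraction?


The exponential generating function for Bernoulli numbers is
x / (e^x - 1) = sum_{k>=0} B_k x^k / k!.
So the coefficient of x^20 in 11 x / (e^x - 1) is 11 B_20 / 20!.
Computing: B_20 = -174611/330, 20! = 2432902008176640000, giving
11 * -174611/330 / 2432902008176640000 = -174611/72987060245299200000.

-174611/72987060245299200000


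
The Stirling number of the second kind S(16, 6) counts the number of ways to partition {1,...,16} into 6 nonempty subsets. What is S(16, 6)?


Using the explicit formula S(n,k) = (1/k!) sum_{j=0}^{k} (-1)^(k-j) C(k,j) j^n:
S(16, 6) = 2734926558
Equivalently, S(n,k) is n! times the coefficient of x^n in the EGF (e^x - 1)^k / k!.

2734926558


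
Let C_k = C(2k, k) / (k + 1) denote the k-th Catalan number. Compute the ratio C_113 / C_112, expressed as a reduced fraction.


Using C_k = (2k)! / (k! (k+1)!), the ratio C_{k+1}/C_k simplifies to
C_{k+1}/C_k = [(2k+2)! / ((k+1)! (k+2)!)] * [k! (k+1)! / (2k)!]
 = (2k+2)(2k+1) / ((k+1)(k+2)) = 2(2k+1) / (k+2).
For k = 112: 2(2*112 + 1) / (112 + 2) = 450/114 = 75/19.

75/19


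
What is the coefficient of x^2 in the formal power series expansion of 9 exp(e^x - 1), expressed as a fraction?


exp(e^x - 1) is the exponential generating function for the Bell numbers Bell_k: exp(e^x - 1) = sum_{k>=0} Bell_k x^k / k!.
So the coefficient of x^2 in 9 exp(e^x - 1) is 9 Bell_2 / 2!.
Computing: Bell_2 = 2 and 2! = 2, giving
9 * 2/2 = 9.

9


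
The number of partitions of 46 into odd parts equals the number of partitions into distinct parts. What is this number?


Computing partitions of 46 into odd parts (1, 3, 5, ...):
Using the generating function prod_{k>=0} 1/(1-x^(2k+1)),
the count is 2304

2304


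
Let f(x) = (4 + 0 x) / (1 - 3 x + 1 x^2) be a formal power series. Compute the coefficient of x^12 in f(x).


Write f(x) = sum_{k>=0} a_k x^k. Multiplying both sides by 1 - 3 x + 1 x^2 gives
(1 - 3 x + 1 x^2) sum_{k>=0} a_k x^k = 4 + 0 x.
Matching coefficients:
 x^0: a_0 = 4
 x^1: a_1 - 3 a_0 = 0  =>  a_1 = 3*4 + 0 = 12
 x^k (k >= 2): a_k = 3 a_{k-1} - 1 a_{k-2}.
Iterating: a_2 = 32, a_3 = 84, a_4 = 220, a_5 = 576, a_6 = 1508, a_7 = 3948, a_8 = 10336, a_9 = 27060, a_10 = 70844, a_11 = 185472, a_12 = 485572.
So the coefficient of x^12 is 485572.

485572


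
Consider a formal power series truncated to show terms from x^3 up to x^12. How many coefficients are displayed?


From x^3 to x^12 inclusive, the count is 12 - 3 + 1 = 10.

10


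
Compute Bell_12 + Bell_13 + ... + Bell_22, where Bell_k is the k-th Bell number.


Recall Bell_k counts set partitions of a k-set (with Bell_0 = 1 by convention).
Bell_12 through Bell_22: 4213597, 27644437, 190899322, 1382958545, 10480142147, 82864869804, 682076806159, 5832742205057, 51724158235372, 474869816156751, 4506715738447323
Sum = 4213597 + 27644437 + 190899322 + 1382958545 + 10480142147 + 82864869804 + 682076806159 + 5832742205057 + 51724158235372 + 474869816156751 + 4506715738447323 = 5039919482578514.

5039919482578514


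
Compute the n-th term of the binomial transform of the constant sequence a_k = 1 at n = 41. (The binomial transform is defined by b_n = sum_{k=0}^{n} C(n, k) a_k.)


With a_k = 1 for all k, b_n = sum_{k=0}^{n} C(n, k) = 2^n by the binomial theorem.
For n = 41: 2^41 = 2199023255552.

2199023255552


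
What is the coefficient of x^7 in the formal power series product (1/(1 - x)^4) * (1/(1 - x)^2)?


Combine the factors: (1/(1 - x)^4) * (1/(1 - x)^2) = 1/(1 - x)^6.
Then use 1/(1 - x)^r = sum_{k>=0} C(k + r - 1, r - 1) x^k with r = 6 and k = 7:
C(12, 5) = 792.

792


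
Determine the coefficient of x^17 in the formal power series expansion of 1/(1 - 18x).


The geometric series identity gives 1/(1 - c x) = sum_{k>=0} c^k x^k, so the coefficient of x^k is c^k.
Here c = 18 and k = 17.
Computing: 18^17 = 2185911559738696531968

2185911559738696531968


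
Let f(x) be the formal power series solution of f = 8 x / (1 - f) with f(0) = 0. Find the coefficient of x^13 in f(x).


Apply Lagrange inversion: f = 8 x * phi(f) with phi(t) = 1/(1 - t), so
[x^n] f = 8^n * (1/n) [t^(n-1)] phi(t)^n = 8^n * (1/n) [t^(n-1)] (1 - t)^(-n) = 8^n * (1/n) C(2n - 2, n - 1) = 8^n * C_{n-1}.
For n = 13: C_12 = C(24, 12) / 13 = 2704156/13 = 208012.
With the 8^13 = 549755813888 factor, the coefficient is 549755813888 * 208012 = 114355806358470656.

114355806358470656


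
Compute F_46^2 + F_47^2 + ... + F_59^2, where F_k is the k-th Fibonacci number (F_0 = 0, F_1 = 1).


There is a standard identity sum_{k=0}^{N} F_k^2 = F_N * F_{N+1} (proved inductively from the telescoping relation F_k^2 = F_k F_{k+1} - F_{k-1} F_k). Then
sum_{k=46}^{59} F_k^2 = F_59 F_60 - F_45 F_46.
Computing: F_59 = 956722026041, F_60 = 1548008755920, F_45 = 1134903170, F_46 = 1836311903.
Sum = 956722026041 * 1548008755920 - 1134903170 * 1836311903 = 1481011989256790429480210.

1481011989256790429480210


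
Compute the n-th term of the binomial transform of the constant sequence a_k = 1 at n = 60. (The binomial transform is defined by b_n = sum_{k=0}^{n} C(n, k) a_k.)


With a_k = 1 for all k, b_n = sum_{k=0}^{n} C(n, k) = 2^n by the binomial theorem.
For n = 60: 2^60 = 1152921504606846976.

1152921504606846976


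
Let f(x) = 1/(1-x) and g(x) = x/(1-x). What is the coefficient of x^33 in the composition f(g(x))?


First simplify the composition: f(g(x)) = 1/(1 - x/(1-x)) = (1-x)/((1-x) - x) = (1-x)/(1-2x).
Now extract the coefficient. Write (1-x)/(1-2x) = 1/(1-2x) - x/(1-2x).
The coefficient of x^n in 1/(1-2x) is 2^n, and in x/(1-2x) is 2^(n-1) (for n >= 1).
So the coefficient of x^33 is 2^33 - 2^32 = 8589934592 - 4294967296 = 4294967296.

4294967296


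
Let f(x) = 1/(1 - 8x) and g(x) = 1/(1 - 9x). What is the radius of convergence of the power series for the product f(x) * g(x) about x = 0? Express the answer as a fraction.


The radius of 1/(1 - 8x) is 1/8 (nearest singularity at x = 1/8), and the radius of 1/(1 - 9x) is 1/9.
The product f(x)*g(x) = 1/((1 - 8x)(1 - 9x)) has singularities at both 1/8 and 1/9, so its radius of convergence is the distance to the nearest one:
min(1/8, 1/9) = 1/9.

1/9


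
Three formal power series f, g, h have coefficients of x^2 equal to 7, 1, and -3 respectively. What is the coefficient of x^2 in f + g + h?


Series addition is componentwise:
7 + 1 + -3
= 5

5


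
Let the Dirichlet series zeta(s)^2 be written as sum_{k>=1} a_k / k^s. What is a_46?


The Dirichlet convolution of the constant function 1 with itself gives (1 * 1)(k) = sum_{d | k} 1 = d(k), the number of positive divisors of k.
Since zeta(s) = sum_{k>=1} 1/k^s, we have zeta(s)^2 = sum_{k>=1} d(k)/k^s, so a_k = d(k).
For k = 46: the divisors are 1, 2, 23, 46.
Count = 4.

4


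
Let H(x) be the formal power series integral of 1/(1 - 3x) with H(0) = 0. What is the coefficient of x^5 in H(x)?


1/(1 - 3x) = sum_{k>=0} 3^k x^k. Integrating termwise with H(0) = 0:
H(x) = sum_{k>=0} 3^k x^(k+1) / (k+1) = sum_{m>=1} 3^(m-1) x^m / m.
For m = 5: 3^4/5 = 81/5 = 81/5.

81/5


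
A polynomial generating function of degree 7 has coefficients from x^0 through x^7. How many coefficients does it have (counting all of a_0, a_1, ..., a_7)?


A polynomial of degree 7 takes the form a_0 + a_1 x + ... + a_7 x^7.
The number of coefficients is 7 + 1 = 8.

8


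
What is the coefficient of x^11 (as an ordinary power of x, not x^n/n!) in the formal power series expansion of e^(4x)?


The exponential series is e^y = sum_{k>=0} y^k / k!. Substituting y = 4x gives
e^(4x) = sum_{k>=0} 4^k x^k / k!.
So the coefficient of x^n is a^n/n! with a = 4, n = 11:
4^11 / 11! = 4194304/39916800 = 16384/155925

16384/155925


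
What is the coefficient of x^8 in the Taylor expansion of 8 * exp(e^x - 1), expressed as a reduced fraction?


exp(e^x - 1) = sum_{k>=0} Bell_k x^k / k!, where Bell_k is the k-th Bell number.
So the coefficient of x^8 is 8 * Bell_8 / 8!.
Computing: Bell_8 = 4140 and 8! = 40320, giving
8 * 4140/40320 = 23/28.

23/28


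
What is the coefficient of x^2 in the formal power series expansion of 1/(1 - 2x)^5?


The general identity 1/(1 - c x)^r = sum_{k>=0} c^k C(k + r - 1, r - 1) x^k follows by substituting y = c x into 1/(1 - y)^r = sum_{k>=0} C(k + r - 1, r - 1) y^k.
For c = 2, r = 5, k = 2:
2^2 * C(6, 4) = 4 * 15 = 60.

60


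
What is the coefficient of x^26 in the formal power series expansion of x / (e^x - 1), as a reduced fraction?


The exponential generating function for Bernoulli numbers is
x / (e^x - 1) = sum_{k>=0} B_k x^k / k!.
So the coefficient of x^26 in x / (e^x - 1) is B_26 / 26!.
Computing: B_26 = 8553103/6, 26! = 403291461126605635584000000, giving
8553103/6 / 403291461126605635584000000 = 657931/186134520519971831808000000.

657931/186134520519971831808000000


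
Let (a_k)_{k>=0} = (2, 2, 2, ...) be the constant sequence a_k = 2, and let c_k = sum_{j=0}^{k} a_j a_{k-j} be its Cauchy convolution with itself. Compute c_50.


Since a_j = 2 for all j >= 0, the convolution sum becomes
c_k = sum_{j=0}^{k} 2 * 2 = 4 * (k + 1).
Equivalently, the generating function of (a_k) is 2/(1 - x) and its square is 4/(1 - x)^2 = sum_{k>=0} 4(k + 1) x^k.
For k = 50: 4 * 51 = 204.

204


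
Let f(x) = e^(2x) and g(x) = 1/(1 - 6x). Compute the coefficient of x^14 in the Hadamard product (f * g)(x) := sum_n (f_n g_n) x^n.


Expanding: f_k = 2^k/k! (from e^(2x)) and g_k = 6^k (from 1/(1 - 6x)). So the Hadamard coefficient (f * g)_k = 2^k 6^k / k! = (12)^k / k!.
For k = 14: 12^14/14! = 1283918464548864/87178291200 = 2579890176/175175.

2579890176/175175


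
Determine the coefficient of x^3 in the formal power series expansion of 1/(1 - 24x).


The geometric series identity gives 1/(1 - c x) = sum_{k>=0} c^k x^k, so the coefficient of x^k is c^k.
Here c = 24 and k = 3.
Computing: 24^3 = 13824

13824


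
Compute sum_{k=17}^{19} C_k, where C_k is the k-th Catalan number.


C_17 through C_19: 129644790, 477638700, 1767263190
Sum = 129644790 + 477638700 + 1767263190
= 2374546680

2374546680


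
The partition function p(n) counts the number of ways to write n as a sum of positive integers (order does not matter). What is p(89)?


Using the generating function prod_{k>=1} 1/(1-x^k), we compute p(89).
By dynamic programming over parts 1 through 89:
p(89) = 49995925

49995925


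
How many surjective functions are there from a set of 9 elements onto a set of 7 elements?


By inclusion-exclusion on which target elements are missed, the number of surjections from an n-set onto a k-set is
surj(n, k) = sum_{j=0}^{k} (-1)^j C(k, j) (k - j)^n.
Equivalently surj(n, k) = k! * S(n, k), where S(n, k) is the Stirling number of the second kind.
For n = 9, k = 7:
S(9, 7) = 462, so
surj = 7! * 462 = 5040 * 462 = 2328480.

2328480


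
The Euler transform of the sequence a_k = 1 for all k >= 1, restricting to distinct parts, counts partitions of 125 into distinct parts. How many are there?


Partitions of 125 into distinct parts can be computed via generating function.
Product (1+x)(1+x^2)(1+x^3)...
The coefficient of x^125 = 3207086

3207086


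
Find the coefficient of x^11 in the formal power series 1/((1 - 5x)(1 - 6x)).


By partial fractions or Cauchy convolution:
The coefficient equals sum_{k=0}^{11} 5^k * 6^(11-k).
= 1932641711

1932641711


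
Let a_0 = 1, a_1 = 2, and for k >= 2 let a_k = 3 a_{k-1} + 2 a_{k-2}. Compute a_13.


Iterating the recurrence forward:
a_0 = 1
a_1 = 2
a_2 = 3*2 + 2*1 = 8
a_3 = 3*8 + 2*2 = 28
a_4 = 3*28 + 2*8 = 100
a_5 = 3*100 + 2*28 = 356
a_6 = 3*356 + 2*100 = 1268
a_7 = 3*1268 + 2*356 = 4516
a_8 = 3*4516 + 2*1268 = 16084
a_9 = 3*16084 + 2*4516 = 57284
a_10 = 3*57284 + 2*16084 = 204020
a_11 = 3*204020 + 2*57284 = 726628
a_12 = 3*726628 + 2*204020 = 2587924
a_13 = 3*2587924 + 2*726628 = 9217028
So a_13 = 9217028.

9217028


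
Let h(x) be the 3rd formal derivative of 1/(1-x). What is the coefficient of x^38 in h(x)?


Differentiating 3 times: d^3/dx^3 [1/(1-x)] = 3!/(1-x)^4.
The expansion 1/(1-x)^4 = sum_{k>=0} C(k+3, 3) x^k, so the coefficient of x^n in 3!/(1-x)^4 is 3! * C(n+3, 3).
For n = 38: 6 * C(41, 3) = 6 * 10660 = 63960

63960
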